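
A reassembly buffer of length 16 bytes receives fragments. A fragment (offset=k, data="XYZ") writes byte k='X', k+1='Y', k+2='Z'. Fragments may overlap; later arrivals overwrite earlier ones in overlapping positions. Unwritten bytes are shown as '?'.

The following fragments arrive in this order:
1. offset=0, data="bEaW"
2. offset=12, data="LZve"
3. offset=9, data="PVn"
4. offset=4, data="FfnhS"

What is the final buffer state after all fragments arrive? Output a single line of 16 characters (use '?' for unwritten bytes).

Fragment 1: offset=0 data="bEaW" -> buffer=bEaW????????????
Fragment 2: offset=12 data="LZve" -> buffer=bEaW????????LZve
Fragment 3: offset=9 data="PVn" -> buffer=bEaW?????PVnLZve
Fragment 4: offset=4 data="FfnhS" -> buffer=bEaWFfnhSPVnLZve

Answer: bEaWFfnhSPVnLZve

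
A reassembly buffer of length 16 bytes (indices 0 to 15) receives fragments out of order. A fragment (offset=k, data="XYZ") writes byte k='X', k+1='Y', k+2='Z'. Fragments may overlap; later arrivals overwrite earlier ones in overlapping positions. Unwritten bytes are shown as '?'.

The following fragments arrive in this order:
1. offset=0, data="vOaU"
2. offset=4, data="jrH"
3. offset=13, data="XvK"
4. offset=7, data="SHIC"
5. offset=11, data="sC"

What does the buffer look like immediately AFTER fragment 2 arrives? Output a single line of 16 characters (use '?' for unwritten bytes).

Answer: vOaUjrH?????????

Derivation:
Fragment 1: offset=0 data="vOaU" -> buffer=vOaU????????????
Fragment 2: offset=4 data="jrH" -> buffer=vOaUjrH?????????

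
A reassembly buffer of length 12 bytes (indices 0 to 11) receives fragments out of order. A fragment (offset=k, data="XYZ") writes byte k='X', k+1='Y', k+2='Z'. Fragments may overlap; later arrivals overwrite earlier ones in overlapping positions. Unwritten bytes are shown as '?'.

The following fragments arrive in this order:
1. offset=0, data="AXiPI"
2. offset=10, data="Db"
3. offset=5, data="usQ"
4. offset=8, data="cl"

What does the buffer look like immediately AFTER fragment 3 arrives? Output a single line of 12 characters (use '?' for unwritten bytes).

Fragment 1: offset=0 data="AXiPI" -> buffer=AXiPI???????
Fragment 2: offset=10 data="Db" -> buffer=AXiPI?????Db
Fragment 3: offset=5 data="usQ" -> buffer=AXiPIusQ??Db

Answer: AXiPIusQ??Db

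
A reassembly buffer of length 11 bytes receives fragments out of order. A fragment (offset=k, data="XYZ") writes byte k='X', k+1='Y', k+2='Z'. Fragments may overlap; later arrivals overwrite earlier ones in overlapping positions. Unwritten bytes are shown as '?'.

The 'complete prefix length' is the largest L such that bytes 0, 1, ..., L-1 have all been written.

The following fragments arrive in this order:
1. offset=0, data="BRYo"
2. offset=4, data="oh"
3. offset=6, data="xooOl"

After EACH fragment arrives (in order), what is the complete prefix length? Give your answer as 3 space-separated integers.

Fragment 1: offset=0 data="BRYo" -> buffer=BRYo??????? -> prefix_len=4
Fragment 2: offset=4 data="oh" -> buffer=BRYooh????? -> prefix_len=6
Fragment 3: offset=6 data="xooOl" -> buffer=BRYoohxooOl -> prefix_len=11

Answer: 4 6 11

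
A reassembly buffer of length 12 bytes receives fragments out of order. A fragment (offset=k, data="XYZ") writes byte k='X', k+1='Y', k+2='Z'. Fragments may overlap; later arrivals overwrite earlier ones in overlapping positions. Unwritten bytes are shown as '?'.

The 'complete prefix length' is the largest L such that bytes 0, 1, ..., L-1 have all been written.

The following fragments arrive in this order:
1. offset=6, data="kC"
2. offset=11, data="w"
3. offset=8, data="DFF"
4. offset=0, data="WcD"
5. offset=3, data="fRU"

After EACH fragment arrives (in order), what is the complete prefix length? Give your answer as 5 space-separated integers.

Fragment 1: offset=6 data="kC" -> buffer=??????kC???? -> prefix_len=0
Fragment 2: offset=11 data="w" -> buffer=??????kC???w -> prefix_len=0
Fragment 3: offset=8 data="DFF" -> buffer=??????kCDFFw -> prefix_len=0
Fragment 4: offset=0 data="WcD" -> buffer=WcD???kCDFFw -> prefix_len=3
Fragment 5: offset=3 data="fRU" -> buffer=WcDfRUkCDFFw -> prefix_len=12

Answer: 0 0 0 3 12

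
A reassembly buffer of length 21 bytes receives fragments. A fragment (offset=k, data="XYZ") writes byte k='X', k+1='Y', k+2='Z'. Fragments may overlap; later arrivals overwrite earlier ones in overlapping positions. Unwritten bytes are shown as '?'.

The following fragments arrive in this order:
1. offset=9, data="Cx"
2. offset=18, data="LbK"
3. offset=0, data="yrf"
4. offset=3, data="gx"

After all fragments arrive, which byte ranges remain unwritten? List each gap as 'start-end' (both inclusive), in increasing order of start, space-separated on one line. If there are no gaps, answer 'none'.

Answer: 5-8 11-17

Derivation:
Fragment 1: offset=9 len=2
Fragment 2: offset=18 len=3
Fragment 3: offset=0 len=3
Fragment 4: offset=3 len=2
Gaps: 5-8 11-17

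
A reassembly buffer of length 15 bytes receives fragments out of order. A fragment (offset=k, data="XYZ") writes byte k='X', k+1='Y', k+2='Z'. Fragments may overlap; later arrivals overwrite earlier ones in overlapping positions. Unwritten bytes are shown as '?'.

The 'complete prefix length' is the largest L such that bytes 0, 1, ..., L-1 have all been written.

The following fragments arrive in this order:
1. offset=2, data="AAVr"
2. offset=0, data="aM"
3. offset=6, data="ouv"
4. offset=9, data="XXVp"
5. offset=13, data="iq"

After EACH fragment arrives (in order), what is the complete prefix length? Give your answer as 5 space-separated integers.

Fragment 1: offset=2 data="AAVr" -> buffer=??AAVr????????? -> prefix_len=0
Fragment 2: offset=0 data="aM" -> buffer=aMAAVr????????? -> prefix_len=6
Fragment 3: offset=6 data="ouv" -> buffer=aMAAVrouv?????? -> prefix_len=9
Fragment 4: offset=9 data="XXVp" -> buffer=aMAAVrouvXXVp?? -> prefix_len=13
Fragment 5: offset=13 data="iq" -> buffer=aMAAVrouvXXVpiq -> prefix_len=15

Answer: 0 6 9 13 15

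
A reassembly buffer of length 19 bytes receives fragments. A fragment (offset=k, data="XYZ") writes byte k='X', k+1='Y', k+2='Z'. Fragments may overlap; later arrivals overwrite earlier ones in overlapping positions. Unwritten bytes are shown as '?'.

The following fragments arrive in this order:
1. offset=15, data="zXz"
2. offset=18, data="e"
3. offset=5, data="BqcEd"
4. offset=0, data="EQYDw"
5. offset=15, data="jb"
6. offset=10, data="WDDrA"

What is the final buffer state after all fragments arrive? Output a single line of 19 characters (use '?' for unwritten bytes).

Fragment 1: offset=15 data="zXz" -> buffer=???????????????zXz?
Fragment 2: offset=18 data="e" -> buffer=???????????????zXze
Fragment 3: offset=5 data="BqcEd" -> buffer=?????BqcEd?????zXze
Fragment 4: offset=0 data="EQYDw" -> buffer=EQYDwBqcEd?????zXze
Fragment 5: offset=15 data="jb" -> buffer=EQYDwBqcEd?????jbze
Fragment 6: offset=10 data="WDDrA" -> buffer=EQYDwBqcEdWDDrAjbze

Answer: EQYDwBqcEdWDDrAjbze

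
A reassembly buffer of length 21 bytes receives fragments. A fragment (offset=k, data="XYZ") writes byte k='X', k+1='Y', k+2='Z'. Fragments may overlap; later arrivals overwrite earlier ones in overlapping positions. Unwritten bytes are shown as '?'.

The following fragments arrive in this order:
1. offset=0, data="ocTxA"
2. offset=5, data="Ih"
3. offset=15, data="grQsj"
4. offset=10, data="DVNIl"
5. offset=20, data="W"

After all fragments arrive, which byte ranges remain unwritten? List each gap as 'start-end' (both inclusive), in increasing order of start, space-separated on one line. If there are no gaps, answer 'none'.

Fragment 1: offset=0 len=5
Fragment 2: offset=5 len=2
Fragment 3: offset=15 len=5
Fragment 4: offset=10 len=5
Fragment 5: offset=20 len=1
Gaps: 7-9

Answer: 7-9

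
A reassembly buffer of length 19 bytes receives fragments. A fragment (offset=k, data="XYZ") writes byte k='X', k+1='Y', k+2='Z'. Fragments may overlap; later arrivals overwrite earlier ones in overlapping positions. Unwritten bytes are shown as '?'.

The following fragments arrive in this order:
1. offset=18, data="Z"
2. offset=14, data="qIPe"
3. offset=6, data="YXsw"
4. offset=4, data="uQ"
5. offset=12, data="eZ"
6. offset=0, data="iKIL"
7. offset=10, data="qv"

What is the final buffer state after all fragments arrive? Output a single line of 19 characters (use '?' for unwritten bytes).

Answer: iKILuQYXswqveZqIPeZ

Derivation:
Fragment 1: offset=18 data="Z" -> buffer=??????????????????Z
Fragment 2: offset=14 data="qIPe" -> buffer=??????????????qIPeZ
Fragment 3: offset=6 data="YXsw" -> buffer=??????YXsw????qIPeZ
Fragment 4: offset=4 data="uQ" -> buffer=????uQYXsw????qIPeZ
Fragment 5: offset=12 data="eZ" -> buffer=????uQYXsw??eZqIPeZ
Fragment 6: offset=0 data="iKIL" -> buffer=iKILuQYXsw??eZqIPeZ
Fragment 7: offset=10 data="qv" -> buffer=iKILuQYXswqveZqIPeZ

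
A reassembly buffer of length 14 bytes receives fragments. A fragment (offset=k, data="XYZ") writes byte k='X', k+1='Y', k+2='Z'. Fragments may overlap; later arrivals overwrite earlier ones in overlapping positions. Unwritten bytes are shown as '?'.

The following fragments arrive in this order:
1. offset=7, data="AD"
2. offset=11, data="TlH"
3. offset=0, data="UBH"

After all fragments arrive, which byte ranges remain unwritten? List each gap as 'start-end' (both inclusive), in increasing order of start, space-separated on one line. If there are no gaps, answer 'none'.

Answer: 3-6 9-10

Derivation:
Fragment 1: offset=7 len=2
Fragment 2: offset=11 len=3
Fragment 3: offset=0 len=3
Gaps: 3-6 9-10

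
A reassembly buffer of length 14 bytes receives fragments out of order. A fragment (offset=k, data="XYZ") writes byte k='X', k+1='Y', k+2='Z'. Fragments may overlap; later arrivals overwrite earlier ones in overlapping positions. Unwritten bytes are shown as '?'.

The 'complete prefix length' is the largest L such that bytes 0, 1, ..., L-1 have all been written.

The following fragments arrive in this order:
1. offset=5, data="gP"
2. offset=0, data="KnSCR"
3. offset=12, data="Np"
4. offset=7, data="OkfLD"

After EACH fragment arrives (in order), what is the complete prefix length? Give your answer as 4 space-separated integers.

Answer: 0 7 7 14

Derivation:
Fragment 1: offset=5 data="gP" -> buffer=?????gP??????? -> prefix_len=0
Fragment 2: offset=0 data="KnSCR" -> buffer=KnSCRgP??????? -> prefix_len=7
Fragment 3: offset=12 data="Np" -> buffer=KnSCRgP?????Np -> prefix_len=7
Fragment 4: offset=7 data="OkfLD" -> buffer=KnSCRgPOkfLDNp -> prefix_len=14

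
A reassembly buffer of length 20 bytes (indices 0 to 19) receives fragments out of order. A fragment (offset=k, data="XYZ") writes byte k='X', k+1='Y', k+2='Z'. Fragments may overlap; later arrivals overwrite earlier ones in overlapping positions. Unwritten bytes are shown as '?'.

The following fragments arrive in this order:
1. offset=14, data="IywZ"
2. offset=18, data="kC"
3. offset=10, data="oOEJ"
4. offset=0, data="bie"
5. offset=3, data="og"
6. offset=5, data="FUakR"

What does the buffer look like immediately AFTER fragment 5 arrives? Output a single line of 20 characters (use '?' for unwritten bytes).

Fragment 1: offset=14 data="IywZ" -> buffer=??????????????IywZ??
Fragment 2: offset=18 data="kC" -> buffer=??????????????IywZkC
Fragment 3: offset=10 data="oOEJ" -> buffer=??????????oOEJIywZkC
Fragment 4: offset=0 data="bie" -> buffer=bie???????oOEJIywZkC
Fragment 5: offset=3 data="og" -> buffer=bieog?????oOEJIywZkC

Answer: bieog?????oOEJIywZkC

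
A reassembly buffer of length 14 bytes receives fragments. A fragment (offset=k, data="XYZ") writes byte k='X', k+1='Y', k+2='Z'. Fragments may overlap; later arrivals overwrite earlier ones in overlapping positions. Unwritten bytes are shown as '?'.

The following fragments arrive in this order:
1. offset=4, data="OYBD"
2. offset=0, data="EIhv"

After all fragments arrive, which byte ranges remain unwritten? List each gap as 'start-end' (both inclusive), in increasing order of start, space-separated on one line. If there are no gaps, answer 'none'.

Answer: 8-13

Derivation:
Fragment 1: offset=4 len=4
Fragment 2: offset=0 len=4
Gaps: 8-13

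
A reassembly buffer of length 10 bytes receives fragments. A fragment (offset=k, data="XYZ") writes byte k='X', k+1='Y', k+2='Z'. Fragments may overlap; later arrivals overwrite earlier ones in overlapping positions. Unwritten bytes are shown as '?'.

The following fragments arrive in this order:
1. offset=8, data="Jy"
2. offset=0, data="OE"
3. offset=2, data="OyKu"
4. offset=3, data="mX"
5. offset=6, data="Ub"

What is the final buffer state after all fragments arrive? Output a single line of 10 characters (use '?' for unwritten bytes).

Fragment 1: offset=8 data="Jy" -> buffer=????????Jy
Fragment 2: offset=0 data="OE" -> buffer=OE??????Jy
Fragment 3: offset=2 data="OyKu" -> buffer=OEOyKu??Jy
Fragment 4: offset=3 data="mX" -> buffer=OEOmXu??Jy
Fragment 5: offset=6 data="Ub" -> buffer=OEOmXuUbJy

Answer: OEOmXuUbJy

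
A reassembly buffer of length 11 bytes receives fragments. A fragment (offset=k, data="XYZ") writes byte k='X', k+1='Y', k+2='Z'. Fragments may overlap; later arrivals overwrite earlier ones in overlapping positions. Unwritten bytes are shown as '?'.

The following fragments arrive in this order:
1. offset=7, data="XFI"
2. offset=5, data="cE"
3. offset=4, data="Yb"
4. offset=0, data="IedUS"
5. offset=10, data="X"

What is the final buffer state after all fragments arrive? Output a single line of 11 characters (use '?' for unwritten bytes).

Answer: IedUSbEXFIX

Derivation:
Fragment 1: offset=7 data="XFI" -> buffer=???????XFI?
Fragment 2: offset=5 data="cE" -> buffer=?????cEXFI?
Fragment 3: offset=4 data="Yb" -> buffer=????YbEXFI?
Fragment 4: offset=0 data="IedUS" -> buffer=IedUSbEXFI?
Fragment 5: offset=10 data="X" -> buffer=IedUSbEXFIX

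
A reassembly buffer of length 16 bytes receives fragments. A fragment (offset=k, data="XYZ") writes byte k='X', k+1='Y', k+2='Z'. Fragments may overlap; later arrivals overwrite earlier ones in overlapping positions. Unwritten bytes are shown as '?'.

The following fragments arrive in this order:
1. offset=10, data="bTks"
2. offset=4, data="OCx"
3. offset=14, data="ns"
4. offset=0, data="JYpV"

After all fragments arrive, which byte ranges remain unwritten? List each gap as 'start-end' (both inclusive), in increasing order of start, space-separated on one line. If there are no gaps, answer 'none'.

Answer: 7-9

Derivation:
Fragment 1: offset=10 len=4
Fragment 2: offset=4 len=3
Fragment 3: offset=14 len=2
Fragment 4: offset=0 len=4
Gaps: 7-9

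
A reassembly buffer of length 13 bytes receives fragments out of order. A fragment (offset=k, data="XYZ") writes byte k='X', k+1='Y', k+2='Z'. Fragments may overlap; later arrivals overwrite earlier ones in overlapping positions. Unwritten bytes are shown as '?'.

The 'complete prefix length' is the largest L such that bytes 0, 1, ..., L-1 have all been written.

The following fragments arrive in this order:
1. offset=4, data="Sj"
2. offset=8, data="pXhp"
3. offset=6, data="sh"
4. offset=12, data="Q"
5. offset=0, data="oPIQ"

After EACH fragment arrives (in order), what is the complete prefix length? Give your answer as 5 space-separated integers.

Answer: 0 0 0 0 13

Derivation:
Fragment 1: offset=4 data="Sj" -> buffer=????Sj??????? -> prefix_len=0
Fragment 2: offset=8 data="pXhp" -> buffer=????Sj??pXhp? -> prefix_len=0
Fragment 3: offset=6 data="sh" -> buffer=????SjshpXhp? -> prefix_len=0
Fragment 4: offset=12 data="Q" -> buffer=????SjshpXhpQ -> prefix_len=0
Fragment 5: offset=0 data="oPIQ" -> buffer=oPIQSjshpXhpQ -> prefix_len=13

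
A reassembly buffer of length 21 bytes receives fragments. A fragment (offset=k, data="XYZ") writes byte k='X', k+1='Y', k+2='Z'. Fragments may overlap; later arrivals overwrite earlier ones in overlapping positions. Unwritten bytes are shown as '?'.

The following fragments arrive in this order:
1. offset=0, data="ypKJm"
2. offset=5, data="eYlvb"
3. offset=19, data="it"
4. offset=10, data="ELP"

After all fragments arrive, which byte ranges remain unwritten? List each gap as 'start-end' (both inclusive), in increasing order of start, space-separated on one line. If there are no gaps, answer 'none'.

Fragment 1: offset=0 len=5
Fragment 2: offset=5 len=5
Fragment 3: offset=19 len=2
Fragment 4: offset=10 len=3
Gaps: 13-18

Answer: 13-18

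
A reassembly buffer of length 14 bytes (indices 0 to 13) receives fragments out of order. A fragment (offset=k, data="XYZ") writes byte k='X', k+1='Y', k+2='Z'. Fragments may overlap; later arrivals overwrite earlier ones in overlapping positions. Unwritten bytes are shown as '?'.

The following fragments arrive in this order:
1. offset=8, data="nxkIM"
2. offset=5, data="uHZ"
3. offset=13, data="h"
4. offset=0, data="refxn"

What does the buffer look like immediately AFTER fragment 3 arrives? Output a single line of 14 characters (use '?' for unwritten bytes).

Fragment 1: offset=8 data="nxkIM" -> buffer=????????nxkIM?
Fragment 2: offset=5 data="uHZ" -> buffer=?????uHZnxkIM?
Fragment 3: offset=13 data="h" -> buffer=?????uHZnxkIMh

Answer: ?????uHZnxkIMh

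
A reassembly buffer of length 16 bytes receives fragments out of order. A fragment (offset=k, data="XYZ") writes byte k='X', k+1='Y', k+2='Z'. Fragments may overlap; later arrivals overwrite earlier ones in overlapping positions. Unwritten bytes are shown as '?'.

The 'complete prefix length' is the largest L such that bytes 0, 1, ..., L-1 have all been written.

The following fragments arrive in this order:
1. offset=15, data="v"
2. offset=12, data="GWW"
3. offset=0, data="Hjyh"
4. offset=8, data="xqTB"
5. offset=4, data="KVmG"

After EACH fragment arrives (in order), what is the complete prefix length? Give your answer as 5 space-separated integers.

Fragment 1: offset=15 data="v" -> buffer=???????????????v -> prefix_len=0
Fragment 2: offset=12 data="GWW" -> buffer=????????????GWWv -> prefix_len=0
Fragment 3: offset=0 data="Hjyh" -> buffer=Hjyh????????GWWv -> prefix_len=4
Fragment 4: offset=8 data="xqTB" -> buffer=Hjyh????xqTBGWWv -> prefix_len=4
Fragment 5: offset=4 data="KVmG" -> buffer=HjyhKVmGxqTBGWWv -> prefix_len=16

Answer: 0 0 4 4 16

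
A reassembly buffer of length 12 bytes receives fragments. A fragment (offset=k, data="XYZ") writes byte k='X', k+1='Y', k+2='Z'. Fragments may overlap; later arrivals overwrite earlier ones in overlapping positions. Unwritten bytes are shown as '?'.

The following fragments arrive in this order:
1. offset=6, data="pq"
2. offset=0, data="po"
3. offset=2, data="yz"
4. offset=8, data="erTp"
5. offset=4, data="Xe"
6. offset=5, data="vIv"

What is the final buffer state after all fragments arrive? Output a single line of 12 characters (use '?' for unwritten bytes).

Fragment 1: offset=6 data="pq" -> buffer=??????pq????
Fragment 2: offset=0 data="po" -> buffer=po????pq????
Fragment 3: offset=2 data="yz" -> buffer=poyz??pq????
Fragment 4: offset=8 data="erTp" -> buffer=poyz??pqerTp
Fragment 5: offset=4 data="Xe" -> buffer=poyzXepqerTp
Fragment 6: offset=5 data="vIv" -> buffer=poyzXvIverTp

Answer: poyzXvIverTp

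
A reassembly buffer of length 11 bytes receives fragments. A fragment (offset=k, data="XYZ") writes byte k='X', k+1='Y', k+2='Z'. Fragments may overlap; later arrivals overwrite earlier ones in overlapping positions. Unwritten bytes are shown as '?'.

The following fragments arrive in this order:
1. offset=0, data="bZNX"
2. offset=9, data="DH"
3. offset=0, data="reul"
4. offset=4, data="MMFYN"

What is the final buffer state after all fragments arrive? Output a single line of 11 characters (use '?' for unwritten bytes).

Fragment 1: offset=0 data="bZNX" -> buffer=bZNX???????
Fragment 2: offset=9 data="DH" -> buffer=bZNX?????DH
Fragment 3: offset=0 data="reul" -> buffer=reul?????DH
Fragment 4: offset=4 data="MMFYN" -> buffer=reulMMFYNDH

Answer: reulMMFYNDH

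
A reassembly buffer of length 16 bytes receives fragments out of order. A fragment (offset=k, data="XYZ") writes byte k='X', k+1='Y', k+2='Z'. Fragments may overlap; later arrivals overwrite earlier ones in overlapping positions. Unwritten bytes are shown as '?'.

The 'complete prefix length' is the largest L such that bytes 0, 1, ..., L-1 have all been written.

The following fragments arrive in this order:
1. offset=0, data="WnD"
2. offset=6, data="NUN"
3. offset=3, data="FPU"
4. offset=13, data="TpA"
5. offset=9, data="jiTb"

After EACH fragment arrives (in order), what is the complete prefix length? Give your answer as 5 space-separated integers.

Answer: 3 3 9 9 16

Derivation:
Fragment 1: offset=0 data="WnD" -> buffer=WnD????????????? -> prefix_len=3
Fragment 2: offset=6 data="NUN" -> buffer=WnD???NUN??????? -> prefix_len=3
Fragment 3: offset=3 data="FPU" -> buffer=WnDFPUNUN??????? -> prefix_len=9
Fragment 4: offset=13 data="TpA" -> buffer=WnDFPUNUN????TpA -> prefix_len=9
Fragment 5: offset=9 data="jiTb" -> buffer=WnDFPUNUNjiTbTpA -> prefix_len=16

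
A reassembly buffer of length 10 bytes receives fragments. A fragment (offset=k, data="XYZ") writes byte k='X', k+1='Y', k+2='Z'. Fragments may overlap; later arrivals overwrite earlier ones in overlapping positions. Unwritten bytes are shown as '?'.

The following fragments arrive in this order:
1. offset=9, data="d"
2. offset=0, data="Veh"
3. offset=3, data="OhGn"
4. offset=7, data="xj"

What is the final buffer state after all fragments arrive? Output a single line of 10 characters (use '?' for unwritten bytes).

Answer: VehOhGnxjd

Derivation:
Fragment 1: offset=9 data="d" -> buffer=?????????d
Fragment 2: offset=0 data="Veh" -> buffer=Veh??????d
Fragment 3: offset=3 data="OhGn" -> buffer=VehOhGn??d
Fragment 4: offset=7 data="xj" -> buffer=VehOhGnxjd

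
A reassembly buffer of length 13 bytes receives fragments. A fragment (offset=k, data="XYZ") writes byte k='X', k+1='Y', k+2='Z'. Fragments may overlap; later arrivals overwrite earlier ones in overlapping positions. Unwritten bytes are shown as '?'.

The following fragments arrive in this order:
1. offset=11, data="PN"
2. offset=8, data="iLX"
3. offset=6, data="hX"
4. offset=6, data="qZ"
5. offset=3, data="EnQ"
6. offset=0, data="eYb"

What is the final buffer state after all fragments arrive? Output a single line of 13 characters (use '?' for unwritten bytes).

Answer: eYbEnQqZiLXPN

Derivation:
Fragment 1: offset=11 data="PN" -> buffer=???????????PN
Fragment 2: offset=8 data="iLX" -> buffer=????????iLXPN
Fragment 3: offset=6 data="hX" -> buffer=??????hXiLXPN
Fragment 4: offset=6 data="qZ" -> buffer=??????qZiLXPN
Fragment 5: offset=3 data="EnQ" -> buffer=???EnQqZiLXPN
Fragment 6: offset=0 data="eYb" -> buffer=eYbEnQqZiLXPN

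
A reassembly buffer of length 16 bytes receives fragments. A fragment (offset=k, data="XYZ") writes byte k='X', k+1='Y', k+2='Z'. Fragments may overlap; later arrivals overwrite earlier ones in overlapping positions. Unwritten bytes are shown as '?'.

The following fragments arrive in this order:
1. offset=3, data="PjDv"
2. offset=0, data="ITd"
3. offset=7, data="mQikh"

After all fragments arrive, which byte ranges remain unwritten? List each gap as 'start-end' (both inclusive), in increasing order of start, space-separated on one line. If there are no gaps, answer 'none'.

Fragment 1: offset=3 len=4
Fragment 2: offset=0 len=3
Fragment 3: offset=7 len=5
Gaps: 12-15

Answer: 12-15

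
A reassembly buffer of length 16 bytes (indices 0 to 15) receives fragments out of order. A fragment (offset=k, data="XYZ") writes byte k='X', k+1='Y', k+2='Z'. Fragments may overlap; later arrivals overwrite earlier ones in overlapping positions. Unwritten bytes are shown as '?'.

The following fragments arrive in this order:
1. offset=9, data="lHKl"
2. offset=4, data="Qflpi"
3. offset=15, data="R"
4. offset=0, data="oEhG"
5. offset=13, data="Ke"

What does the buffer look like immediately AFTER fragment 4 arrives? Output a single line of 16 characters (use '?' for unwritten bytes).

Answer: oEhGQflpilHKl??R

Derivation:
Fragment 1: offset=9 data="lHKl" -> buffer=?????????lHKl???
Fragment 2: offset=4 data="Qflpi" -> buffer=????QflpilHKl???
Fragment 3: offset=15 data="R" -> buffer=????QflpilHKl??R
Fragment 4: offset=0 data="oEhG" -> buffer=oEhGQflpilHKl??R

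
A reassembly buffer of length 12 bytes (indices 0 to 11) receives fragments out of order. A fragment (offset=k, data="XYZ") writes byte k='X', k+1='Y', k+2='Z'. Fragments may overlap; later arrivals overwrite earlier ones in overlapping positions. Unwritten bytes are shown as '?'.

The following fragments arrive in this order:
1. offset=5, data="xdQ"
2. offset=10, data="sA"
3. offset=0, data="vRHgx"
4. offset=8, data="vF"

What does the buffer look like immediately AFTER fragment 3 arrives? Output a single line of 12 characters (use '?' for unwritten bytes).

Answer: vRHgxxdQ??sA

Derivation:
Fragment 1: offset=5 data="xdQ" -> buffer=?????xdQ????
Fragment 2: offset=10 data="sA" -> buffer=?????xdQ??sA
Fragment 3: offset=0 data="vRHgx" -> buffer=vRHgxxdQ??sA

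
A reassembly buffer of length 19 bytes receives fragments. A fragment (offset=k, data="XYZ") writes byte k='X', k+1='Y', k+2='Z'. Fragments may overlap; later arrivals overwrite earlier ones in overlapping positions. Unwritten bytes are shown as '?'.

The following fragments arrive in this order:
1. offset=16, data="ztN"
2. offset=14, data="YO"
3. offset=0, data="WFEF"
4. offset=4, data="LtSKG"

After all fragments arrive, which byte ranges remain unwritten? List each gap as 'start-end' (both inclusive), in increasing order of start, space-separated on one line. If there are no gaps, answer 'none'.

Fragment 1: offset=16 len=3
Fragment 2: offset=14 len=2
Fragment 3: offset=0 len=4
Fragment 4: offset=4 len=5
Gaps: 9-13

Answer: 9-13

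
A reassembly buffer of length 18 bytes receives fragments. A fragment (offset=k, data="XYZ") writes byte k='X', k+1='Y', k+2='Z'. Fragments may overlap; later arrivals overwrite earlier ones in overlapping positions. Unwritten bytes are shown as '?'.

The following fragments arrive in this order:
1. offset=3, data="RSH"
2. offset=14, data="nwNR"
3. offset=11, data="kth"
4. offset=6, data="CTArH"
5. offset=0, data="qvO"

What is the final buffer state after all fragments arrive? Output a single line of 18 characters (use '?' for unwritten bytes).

Answer: qvORSHCTArHkthnwNR

Derivation:
Fragment 1: offset=3 data="RSH" -> buffer=???RSH????????????
Fragment 2: offset=14 data="nwNR" -> buffer=???RSH????????nwNR
Fragment 3: offset=11 data="kth" -> buffer=???RSH?????kthnwNR
Fragment 4: offset=6 data="CTArH" -> buffer=???RSHCTArHkthnwNR
Fragment 5: offset=0 data="qvO" -> buffer=qvORSHCTArHkthnwNR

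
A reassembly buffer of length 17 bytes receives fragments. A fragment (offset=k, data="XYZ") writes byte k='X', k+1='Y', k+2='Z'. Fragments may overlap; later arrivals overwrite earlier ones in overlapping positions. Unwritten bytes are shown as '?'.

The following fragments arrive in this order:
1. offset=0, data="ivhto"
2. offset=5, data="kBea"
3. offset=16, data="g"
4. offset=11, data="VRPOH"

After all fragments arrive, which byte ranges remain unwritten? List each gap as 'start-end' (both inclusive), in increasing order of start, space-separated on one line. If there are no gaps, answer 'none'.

Fragment 1: offset=0 len=5
Fragment 2: offset=5 len=4
Fragment 3: offset=16 len=1
Fragment 4: offset=11 len=5
Gaps: 9-10

Answer: 9-10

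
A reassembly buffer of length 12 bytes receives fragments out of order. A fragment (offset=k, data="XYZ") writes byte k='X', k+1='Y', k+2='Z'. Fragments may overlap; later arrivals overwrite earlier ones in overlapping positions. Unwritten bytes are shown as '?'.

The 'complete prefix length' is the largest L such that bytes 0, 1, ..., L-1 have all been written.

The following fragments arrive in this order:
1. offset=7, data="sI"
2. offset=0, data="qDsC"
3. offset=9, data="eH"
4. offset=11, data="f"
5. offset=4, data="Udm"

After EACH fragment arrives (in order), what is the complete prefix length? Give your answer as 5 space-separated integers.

Answer: 0 4 4 4 12

Derivation:
Fragment 1: offset=7 data="sI" -> buffer=???????sI??? -> prefix_len=0
Fragment 2: offset=0 data="qDsC" -> buffer=qDsC???sI??? -> prefix_len=4
Fragment 3: offset=9 data="eH" -> buffer=qDsC???sIeH? -> prefix_len=4
Fragment 4: offset=11 data="f" -> buffer=qDsC???sIeHf -> prefix_len=4
Fragment 5: offset=4 data="Udm" -> buffer=qDsCUdmsIeHf -> prefix_len=12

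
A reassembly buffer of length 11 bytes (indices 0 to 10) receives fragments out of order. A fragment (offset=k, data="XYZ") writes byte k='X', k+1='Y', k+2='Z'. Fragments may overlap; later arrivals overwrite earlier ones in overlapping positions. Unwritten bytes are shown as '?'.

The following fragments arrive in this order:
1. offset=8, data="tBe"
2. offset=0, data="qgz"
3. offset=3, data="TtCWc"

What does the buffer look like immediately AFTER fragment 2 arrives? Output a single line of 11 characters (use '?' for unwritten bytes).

Fragment 1: offset=8 data="tBe" -> buffer=????????tBe
Fragment 2: offset=0 data="qgz" -> buffer=qgz?????tBe

Answer: qgz?????tBe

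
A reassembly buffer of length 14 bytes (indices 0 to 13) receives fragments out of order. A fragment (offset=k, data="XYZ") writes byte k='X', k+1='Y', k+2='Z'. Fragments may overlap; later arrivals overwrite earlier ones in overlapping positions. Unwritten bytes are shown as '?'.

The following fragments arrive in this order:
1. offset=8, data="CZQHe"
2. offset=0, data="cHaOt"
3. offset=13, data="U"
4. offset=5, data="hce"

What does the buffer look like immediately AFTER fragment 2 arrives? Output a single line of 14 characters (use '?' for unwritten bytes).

Fragment 1: offset=8 data="CZQHe" -> buffer=????????CZQHe?
Fragment 2: offset=0 data="cHaOt" -> buffer=cHaOt???CZQHe?

Answer: cHaOt???CZQHe?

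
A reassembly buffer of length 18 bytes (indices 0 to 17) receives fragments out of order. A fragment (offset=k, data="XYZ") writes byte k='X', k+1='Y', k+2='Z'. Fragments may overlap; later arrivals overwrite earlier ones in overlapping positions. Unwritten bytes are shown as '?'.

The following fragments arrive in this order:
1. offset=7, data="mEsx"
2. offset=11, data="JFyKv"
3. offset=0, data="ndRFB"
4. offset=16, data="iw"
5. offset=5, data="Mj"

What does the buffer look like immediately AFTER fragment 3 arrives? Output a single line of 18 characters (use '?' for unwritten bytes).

Answer: ndRFB??mEsxJFyKv??

Derivation:
Fragment 1: offset=7 data="mEsx" -> buffer=???????mEsx???????
Fragment 2: offset=11 data="JFyKv" -> buffer=???????mEsxJFyKv??
Fragment 3: offset=0 data="ndRFB" -> buffer=ndRFB??mEsxJFyKv??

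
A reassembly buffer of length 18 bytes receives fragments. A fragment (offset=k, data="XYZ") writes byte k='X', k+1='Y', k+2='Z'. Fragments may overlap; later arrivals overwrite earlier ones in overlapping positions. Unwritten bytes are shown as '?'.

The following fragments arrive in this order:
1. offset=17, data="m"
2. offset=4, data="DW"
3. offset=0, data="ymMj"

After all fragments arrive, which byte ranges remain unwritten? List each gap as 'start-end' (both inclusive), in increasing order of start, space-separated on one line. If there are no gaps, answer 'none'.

Fragment 1: offset=17 len=1
Fragment 2: offset=4 len=2
Fragment 3: offset=0 len=4
Gaps: 6-16

Answer: 6-16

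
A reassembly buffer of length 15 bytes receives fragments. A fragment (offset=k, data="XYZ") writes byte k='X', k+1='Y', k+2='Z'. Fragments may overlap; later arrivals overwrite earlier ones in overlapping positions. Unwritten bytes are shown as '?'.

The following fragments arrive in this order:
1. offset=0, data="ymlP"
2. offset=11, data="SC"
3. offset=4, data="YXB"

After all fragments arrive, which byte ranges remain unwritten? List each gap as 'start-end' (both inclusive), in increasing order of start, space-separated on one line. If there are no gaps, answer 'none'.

Answer: 7-10 13-14

Derivation:
Fragment 1: offset=0 len=4
Fragment 2: offset=11 len=2
Fragment 3: offset=4 len=3
Gaps: 7-10 13-14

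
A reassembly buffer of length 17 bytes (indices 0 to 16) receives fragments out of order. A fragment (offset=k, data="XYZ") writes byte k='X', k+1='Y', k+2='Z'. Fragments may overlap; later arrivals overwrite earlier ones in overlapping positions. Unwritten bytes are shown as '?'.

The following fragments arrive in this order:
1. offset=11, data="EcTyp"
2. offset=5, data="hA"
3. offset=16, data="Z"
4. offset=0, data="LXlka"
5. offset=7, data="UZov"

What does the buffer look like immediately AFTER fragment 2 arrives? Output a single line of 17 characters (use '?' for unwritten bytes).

Fragment 1: offset=11 data="EcTyp" -> buffer=???????????EcTyp?
Fragment 2: offset=5 data="hA" -> buffer=?????hA????EcTyp?

Answer: ?????hA????EcTyp?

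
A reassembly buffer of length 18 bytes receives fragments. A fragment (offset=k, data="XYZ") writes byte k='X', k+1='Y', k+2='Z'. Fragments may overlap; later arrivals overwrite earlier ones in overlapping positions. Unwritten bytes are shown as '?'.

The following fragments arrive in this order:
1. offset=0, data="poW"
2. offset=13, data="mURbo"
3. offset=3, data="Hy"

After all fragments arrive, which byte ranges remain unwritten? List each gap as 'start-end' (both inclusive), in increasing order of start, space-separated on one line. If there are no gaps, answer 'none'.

Fragment 1: offset=0 len=3
Fragment 2: offset=13 len=5
Fragment 3: offset=3 len=2
Gaps: 5-12

Answer: 5-12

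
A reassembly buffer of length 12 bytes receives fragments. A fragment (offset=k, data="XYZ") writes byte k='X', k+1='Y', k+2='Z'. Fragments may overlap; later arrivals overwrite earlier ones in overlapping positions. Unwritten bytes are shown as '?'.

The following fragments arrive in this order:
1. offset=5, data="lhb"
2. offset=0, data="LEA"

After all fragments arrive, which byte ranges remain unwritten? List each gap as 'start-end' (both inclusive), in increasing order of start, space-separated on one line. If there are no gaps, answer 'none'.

Fragment 1: offset=5 len=3
Fragment 2: offset=0 len=3
Gaps: 3-4 8-11

Answer: 3-4 8-11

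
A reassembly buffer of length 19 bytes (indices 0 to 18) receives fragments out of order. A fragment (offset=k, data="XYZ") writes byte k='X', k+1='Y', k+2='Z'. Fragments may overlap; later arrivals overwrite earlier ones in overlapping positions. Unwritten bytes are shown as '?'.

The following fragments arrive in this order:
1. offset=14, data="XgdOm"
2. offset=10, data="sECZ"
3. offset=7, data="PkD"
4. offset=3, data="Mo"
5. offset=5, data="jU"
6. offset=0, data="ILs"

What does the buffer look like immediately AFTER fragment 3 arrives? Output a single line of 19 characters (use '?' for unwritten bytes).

Answer: ???????PkDsECZXgdOm

Derivation:
Fragment 1: offset=14 data="XgdOm" -> buffer=??????????????XgdOm
Fragment 2: offset=10 data="sECZ" -> buffer=??????????sECZXgdOm
Fragment 3: offset=7 data="PkD" -> buffer=???????PkDsECZXgdOm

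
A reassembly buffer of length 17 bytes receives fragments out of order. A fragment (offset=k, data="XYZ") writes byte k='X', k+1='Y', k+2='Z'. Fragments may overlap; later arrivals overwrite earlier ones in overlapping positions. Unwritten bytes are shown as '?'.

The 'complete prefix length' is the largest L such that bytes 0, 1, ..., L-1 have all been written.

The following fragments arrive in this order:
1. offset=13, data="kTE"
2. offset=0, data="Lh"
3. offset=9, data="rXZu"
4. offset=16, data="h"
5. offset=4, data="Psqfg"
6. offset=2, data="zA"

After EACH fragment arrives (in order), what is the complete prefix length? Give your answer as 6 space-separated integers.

Fragment 1: offset=13 data="kTE" -> buffer=?????????????kTE? -> prefix_len=0
Fragment 2: offset=0 data="Lh" -> buffer=Lh???????????kTE? -> prefix_len=2
Fragment 3: offset=9 data="rXZu" -> buffer=Lh???????rXZukTE? -> prefix_len=2
Fragment 4: offset=16 data="h" -> buffer=Lh???????rXZukTEh -> prefix_len=2
Fragment 5: offset=4 data="Psqfg" -> buffer=Lh??PsqfgrXZukTEh -> prefix_len=2
Fragment 6: offset=2 data="zA" -> buffer=LhzAPsqfgrXZukTEh -> prefix_len=17

Answer: 0 2 2 2 2 17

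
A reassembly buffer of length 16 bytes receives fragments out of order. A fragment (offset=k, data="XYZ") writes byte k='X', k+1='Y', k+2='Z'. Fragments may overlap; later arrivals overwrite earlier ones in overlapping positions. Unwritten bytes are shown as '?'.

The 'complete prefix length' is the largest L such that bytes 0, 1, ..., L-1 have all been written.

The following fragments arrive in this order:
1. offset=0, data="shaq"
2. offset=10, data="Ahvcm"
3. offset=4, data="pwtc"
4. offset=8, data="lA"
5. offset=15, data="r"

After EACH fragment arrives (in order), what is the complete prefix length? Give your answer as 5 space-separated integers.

Fragment 1: offset=0 data="shaq" -> buffer=shaq???????????? -> prefix_len=4
Fragment 2: offset=10 data="Ahvcm" -> buffer=shaq??????Ahvcm? -> prefix_len=4
Fragment 3: offset=4 data="pwtc" -> buffer=shaqpwtc??Ahvcm? -> prefix_len=8
Fragment 4: offset=8 data="lA" -> buffer=shaqpwtclAAhvcm? -> prefix_len=15
Fragment 5: offset=15 data="r" -> buffer=shaqpwtclAAhvcmr -> prefix_len=16

Answer: 4 4 8 15 16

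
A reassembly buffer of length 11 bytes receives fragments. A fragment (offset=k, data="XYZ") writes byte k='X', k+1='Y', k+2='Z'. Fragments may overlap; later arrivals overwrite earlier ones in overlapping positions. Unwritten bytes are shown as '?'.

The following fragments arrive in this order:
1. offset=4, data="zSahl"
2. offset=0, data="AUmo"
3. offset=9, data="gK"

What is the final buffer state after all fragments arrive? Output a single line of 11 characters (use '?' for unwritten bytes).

Answer: AUmozSahlgK

Derivation:
Fragment 1: offset=4 data="zSahl" -> buffer=????zSahl??
Fragment 2: offset=0 data="AUmo" -> buffer=AUmozSahl??
Fragment 3: offset=9 data="gK" -> buffer=AUmozSahlgK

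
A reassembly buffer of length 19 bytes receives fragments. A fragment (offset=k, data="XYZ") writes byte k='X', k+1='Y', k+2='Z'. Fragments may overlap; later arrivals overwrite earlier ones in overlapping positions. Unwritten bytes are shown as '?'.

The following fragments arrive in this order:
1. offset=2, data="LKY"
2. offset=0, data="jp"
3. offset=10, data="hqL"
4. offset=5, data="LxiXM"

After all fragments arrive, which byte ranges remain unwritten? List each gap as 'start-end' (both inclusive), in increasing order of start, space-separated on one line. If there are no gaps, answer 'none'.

Fragment 1: offset=2 len=3
Fragment 2: offset=0 len=2
Fragment 3: offset=10 len=3
Fragment 4: offset=5 len=5
Gaps: 13-18

Answer: 13-18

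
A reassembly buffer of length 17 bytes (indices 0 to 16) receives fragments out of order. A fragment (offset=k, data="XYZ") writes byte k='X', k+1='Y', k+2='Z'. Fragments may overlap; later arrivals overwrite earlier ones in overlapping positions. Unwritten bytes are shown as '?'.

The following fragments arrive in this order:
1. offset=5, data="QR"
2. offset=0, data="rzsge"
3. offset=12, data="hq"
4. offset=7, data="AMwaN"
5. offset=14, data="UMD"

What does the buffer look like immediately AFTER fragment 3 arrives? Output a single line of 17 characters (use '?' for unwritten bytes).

Fragment 1: offset=5 data="QR" -> buffer=?????QR??????????
Fragment 2: offset=0 data="rzsge" -> buffer=rzsgeQR??????????
Fragment 3: offset=12 data="hq" -> buffer=rzsgeQR?????hq???

Answer: rzsgeQR?????hq???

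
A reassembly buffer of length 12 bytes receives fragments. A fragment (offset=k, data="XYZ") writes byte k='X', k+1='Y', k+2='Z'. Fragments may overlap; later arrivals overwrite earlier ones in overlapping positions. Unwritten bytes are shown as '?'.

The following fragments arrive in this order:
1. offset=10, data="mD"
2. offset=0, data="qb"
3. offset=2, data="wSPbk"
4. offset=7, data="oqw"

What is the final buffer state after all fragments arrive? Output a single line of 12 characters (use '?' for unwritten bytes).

Answer: qbwSPbkoqwmD

Derivation:
Fragment 1: offset=10 data="mD" -> buffer=??????????mD
Fragment 2: offset=0 data="qb" -> buffer=qb????????mD
Fragment 3: offset=2 data="wSPbk" -> buffer=qbwSPbk???mD
Fragment 4: offset=7 data="oqw" -> buffer=qbwSPbkoqwmD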